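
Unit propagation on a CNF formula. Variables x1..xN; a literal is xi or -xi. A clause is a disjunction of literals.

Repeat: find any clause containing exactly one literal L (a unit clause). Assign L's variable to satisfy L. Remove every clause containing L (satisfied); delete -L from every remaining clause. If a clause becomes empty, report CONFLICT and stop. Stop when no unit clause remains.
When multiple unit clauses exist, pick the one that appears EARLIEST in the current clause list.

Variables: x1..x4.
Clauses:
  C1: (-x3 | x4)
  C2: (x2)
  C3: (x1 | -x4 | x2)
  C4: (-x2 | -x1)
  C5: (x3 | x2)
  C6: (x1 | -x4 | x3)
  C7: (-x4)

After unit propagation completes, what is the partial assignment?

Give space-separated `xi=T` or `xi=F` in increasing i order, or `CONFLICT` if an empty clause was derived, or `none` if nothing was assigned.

unit clause [2] forces x2=T; simplify:
  drop -2 from [-2, -1] -> [-1]
  satisfied 3 clause(s); 4 remain; assigned so far: [2]
unit clause [-1] forces x1=F; simplify:
  drop 1 from [1, -4, 3] -> [-4, 3]
  satisfied 1 clause(s); 3 remain; assigned so far: [1, 2]
unit clause [-4] forces x4=F; simplify:
  drop 4 from [-3, 4] -> [-3]
  satisfied 2 clause(s); 1 remain; assigned so far: [1, 2, 4]
unit clause [-3] forces x3=F; simplify:
  satisfied 1 clause(s); 0 remain; assigned so far: [1, 2, 3, 4]

Answer: x1=F x2=T x3=F x4=F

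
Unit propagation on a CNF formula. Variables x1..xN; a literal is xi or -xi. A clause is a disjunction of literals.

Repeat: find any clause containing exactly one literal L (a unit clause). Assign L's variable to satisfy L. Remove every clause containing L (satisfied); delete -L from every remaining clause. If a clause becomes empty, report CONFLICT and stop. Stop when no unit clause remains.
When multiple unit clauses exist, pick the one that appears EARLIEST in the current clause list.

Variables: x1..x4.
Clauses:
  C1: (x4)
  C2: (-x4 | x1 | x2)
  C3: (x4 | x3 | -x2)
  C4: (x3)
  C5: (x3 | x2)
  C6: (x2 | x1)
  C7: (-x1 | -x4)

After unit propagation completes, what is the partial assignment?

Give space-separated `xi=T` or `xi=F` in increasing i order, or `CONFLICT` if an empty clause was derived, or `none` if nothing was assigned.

Answer: x1=F x2=T x3=T x4=T

Derivation:
unit clause [4] forces x4=T; simplify:
  drop -4 from [-4, 1, 2] -> [1, 2]
  drop -4 from [-1, -4] -> [-1]
  satisfied 2 clause(s); 5 remain; assigned so far: [4]
unit clause [3] forces x3=T; simplify:
  satisfied 2 clause(s); 3 remain; assigned so far: [3, 4]
unit clause [-1] forces x1=F; simplify:
  drop 1 from [1, 2] -> [2]
  drop 1 from [2, 1] -> [2]
  satisfied 1 clause(s); 2 remain; assigned so far: [1, 3, 4]
unit clause [2] forces x2=T; simplify:
  satisfied 2 clause(s); 0 remain; assigned so far: [1, 2, 3, 4]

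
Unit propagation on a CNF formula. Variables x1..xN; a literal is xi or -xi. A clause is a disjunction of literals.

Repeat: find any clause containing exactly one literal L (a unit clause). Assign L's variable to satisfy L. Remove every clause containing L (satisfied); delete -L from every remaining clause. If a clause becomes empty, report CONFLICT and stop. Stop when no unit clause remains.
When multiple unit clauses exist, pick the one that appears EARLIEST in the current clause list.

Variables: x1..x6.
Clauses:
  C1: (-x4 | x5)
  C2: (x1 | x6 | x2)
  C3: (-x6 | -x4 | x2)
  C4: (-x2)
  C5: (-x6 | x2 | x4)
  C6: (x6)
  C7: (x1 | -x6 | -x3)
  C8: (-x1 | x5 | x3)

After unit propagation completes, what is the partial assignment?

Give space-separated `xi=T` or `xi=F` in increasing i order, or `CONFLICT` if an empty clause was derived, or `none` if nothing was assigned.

Answer: CONFLICT

Derivation:
unit clause [-2] forces x2=F; simplify:
  drop 2 from [1, 6, 2] -> [1, 6]
  drop 2 from [-6, -4, 2] -> [-6, -4]
  drop 2 from [-6, 2, 4] -> [-6, 4]
  satisfied 1 clause(s); 7 remain; assigned so far: [2]
unit clause [6] forces x6=T; simplify:
  drop -6 from [-6, -4] -> [-4]
  drop -6 from [-6, 4] -> [4]
  drop -6 from [1, -6, -3] -> [1, -3]
  satisfied 2 clause(s); 5 remain; assigned so far: [2, 6]
unit clause [-4] forces x4=F; simplify:
  drop 4 from [4] -> [] (empty!)
  satisfied 2 clause(s); 3 remain; assigned so far: [2, 4, 6]
CONFLICT (empty clause)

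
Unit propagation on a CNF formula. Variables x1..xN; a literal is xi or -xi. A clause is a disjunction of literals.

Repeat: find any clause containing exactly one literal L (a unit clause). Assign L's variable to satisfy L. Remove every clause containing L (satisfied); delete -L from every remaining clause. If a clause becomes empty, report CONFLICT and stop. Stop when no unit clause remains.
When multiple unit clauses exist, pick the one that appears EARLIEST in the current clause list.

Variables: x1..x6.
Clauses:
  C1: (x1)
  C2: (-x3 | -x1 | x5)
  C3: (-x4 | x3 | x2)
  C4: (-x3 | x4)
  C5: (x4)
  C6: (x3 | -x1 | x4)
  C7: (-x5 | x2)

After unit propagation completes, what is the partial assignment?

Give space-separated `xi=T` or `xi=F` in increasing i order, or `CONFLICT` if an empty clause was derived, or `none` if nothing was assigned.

unit clause [1] forces x1=T; simplify:
  drop -1 from [-3, -1, 5] -> [-3, 5]
  drop -1 from [3, -1, 4] -> [3, 4]
  satisfied 1 clause(s); 6 remain; assigned so far: [1]
unit clause [4] forces x4=T; simplify:
  drop -4 from [-4, 3, 2] -> [3, 2]
  satisfied 3 clause(s); 3 remain; assigned so far: [1, 4]

Answer: x1=T x4=T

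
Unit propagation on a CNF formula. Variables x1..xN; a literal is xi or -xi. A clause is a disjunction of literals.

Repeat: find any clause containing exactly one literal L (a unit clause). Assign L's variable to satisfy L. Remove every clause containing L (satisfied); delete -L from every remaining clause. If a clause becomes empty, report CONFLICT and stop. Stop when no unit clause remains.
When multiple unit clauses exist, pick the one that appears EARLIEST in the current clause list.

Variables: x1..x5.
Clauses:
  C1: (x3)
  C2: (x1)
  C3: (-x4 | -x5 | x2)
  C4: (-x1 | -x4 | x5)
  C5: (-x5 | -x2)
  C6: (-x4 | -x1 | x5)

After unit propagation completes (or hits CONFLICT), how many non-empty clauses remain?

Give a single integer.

Answer: 4

Derivation:
unit clause [3] forces x3=T; simplify:
  satisfied 1 clause(s); 5 remain; assigned so far: [3]
unit clause [1] forces x1=T; simplify:
  drop -1 from [-1, -4, 5] -> [-4, 5]
  drop -1 from [-4, -1, 5] -> [-4, 5]
  satisfied 1 clause(s); 4 remain; assigned so far: [1, 3]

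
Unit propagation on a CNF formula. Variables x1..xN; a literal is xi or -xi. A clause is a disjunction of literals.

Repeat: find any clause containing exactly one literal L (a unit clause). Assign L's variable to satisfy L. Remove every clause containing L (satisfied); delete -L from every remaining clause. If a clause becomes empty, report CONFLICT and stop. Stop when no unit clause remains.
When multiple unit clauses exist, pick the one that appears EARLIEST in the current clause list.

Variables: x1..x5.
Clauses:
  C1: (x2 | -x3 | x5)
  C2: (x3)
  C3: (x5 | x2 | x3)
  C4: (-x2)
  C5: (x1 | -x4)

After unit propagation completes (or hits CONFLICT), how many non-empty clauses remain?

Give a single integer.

unit clause [3] forces x3=T; simplify:
  drop -3 from [2, -3, 5] -> [2, 5]
  satisfied 2 clause(s); 3 remain; assigned so far: [3]
unit clause [-2] forces x2=F; simplify:
  drop 2 from [2, 5] -> [5]
  satisfied 1 clause(s); 2 remain; assigned so far: [2, 3]
unit clause [5] forces x5=T; simplify:
  satisfied 1 clause(s); 1 remain; assigned so far: [2, 3, 5]

Answer: 1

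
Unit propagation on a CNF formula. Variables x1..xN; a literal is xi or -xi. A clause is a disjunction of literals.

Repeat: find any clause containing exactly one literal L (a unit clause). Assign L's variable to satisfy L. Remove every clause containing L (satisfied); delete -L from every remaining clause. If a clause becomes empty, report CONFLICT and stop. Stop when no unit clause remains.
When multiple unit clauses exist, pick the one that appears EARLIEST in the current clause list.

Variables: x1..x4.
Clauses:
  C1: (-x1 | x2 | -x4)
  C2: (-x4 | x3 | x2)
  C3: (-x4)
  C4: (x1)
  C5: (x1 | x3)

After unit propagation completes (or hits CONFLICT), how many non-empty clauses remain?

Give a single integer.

unit clause [-4] forces x4=F; simplify:
  satisfied 3 clause(s); 2 remain; assigned so far: [4]
unit clause [1] forces x1=T; simplify:
  satisfied 2 clause(s); 0 remain; assigned so far: [1, 4]

Answer: 0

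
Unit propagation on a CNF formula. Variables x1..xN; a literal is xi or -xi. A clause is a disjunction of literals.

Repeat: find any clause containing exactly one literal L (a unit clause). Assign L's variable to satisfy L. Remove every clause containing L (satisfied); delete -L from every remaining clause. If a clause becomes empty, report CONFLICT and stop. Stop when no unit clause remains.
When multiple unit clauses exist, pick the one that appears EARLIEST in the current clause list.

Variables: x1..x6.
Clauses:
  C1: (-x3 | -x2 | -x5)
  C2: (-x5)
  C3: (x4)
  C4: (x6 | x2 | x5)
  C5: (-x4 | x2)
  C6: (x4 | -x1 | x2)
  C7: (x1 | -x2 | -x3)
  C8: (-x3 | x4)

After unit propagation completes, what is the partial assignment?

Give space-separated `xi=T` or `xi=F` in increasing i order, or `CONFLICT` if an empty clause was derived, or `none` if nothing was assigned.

unit clause [-5] forces x5=F; simplify:
  drop 5 from [6, 2, 5] -> [6, 2]
  satisfied 2 clause(s); 6 remain; assigned so far: [5]
unit clause [4] forces x4=T; simplify:
  drop -4 from [-4, 2] -> [2]
  satisfied 3 clause(s); 3 remain; assigned so far: [4, 5]
unit clause [2] forces x2=T; simplify:
  drop -2 from [1, -2, -3] -> [1, -3]
  satisfied 2 clause(s); 1 remain; assigned so far: [2, 4, 5]

Answer: x2=T x4=T x5=F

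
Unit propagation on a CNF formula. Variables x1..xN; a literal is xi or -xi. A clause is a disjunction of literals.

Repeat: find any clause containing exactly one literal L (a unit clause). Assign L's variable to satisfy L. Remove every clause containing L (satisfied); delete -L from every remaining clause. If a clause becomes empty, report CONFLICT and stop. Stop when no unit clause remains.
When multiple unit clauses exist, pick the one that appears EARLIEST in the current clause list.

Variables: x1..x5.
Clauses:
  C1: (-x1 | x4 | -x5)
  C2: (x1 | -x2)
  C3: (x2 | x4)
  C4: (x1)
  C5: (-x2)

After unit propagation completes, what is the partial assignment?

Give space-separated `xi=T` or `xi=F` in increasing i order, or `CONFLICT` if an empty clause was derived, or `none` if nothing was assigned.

Answer: x1=T x2=F x4=T

Derivation:
unit clause [1] forces x1=T; simplify:
  drop -1 from [-1, 4, -5] -> [4, -5]
  satisfied 2 clause(s); 3 remain; assigned so far: [1]
unit clause [-2] forces x2=F; simplify:
  drop 2 from [2, 4] -> [4]
  satisfied 1 clause(s); 2 remain; assigned so far: [1, 2]
unit clause [4] forces x4=T; simplify:
  satisfied 2 clause(s); 0 remain; assigned so far: [1, 2, 4]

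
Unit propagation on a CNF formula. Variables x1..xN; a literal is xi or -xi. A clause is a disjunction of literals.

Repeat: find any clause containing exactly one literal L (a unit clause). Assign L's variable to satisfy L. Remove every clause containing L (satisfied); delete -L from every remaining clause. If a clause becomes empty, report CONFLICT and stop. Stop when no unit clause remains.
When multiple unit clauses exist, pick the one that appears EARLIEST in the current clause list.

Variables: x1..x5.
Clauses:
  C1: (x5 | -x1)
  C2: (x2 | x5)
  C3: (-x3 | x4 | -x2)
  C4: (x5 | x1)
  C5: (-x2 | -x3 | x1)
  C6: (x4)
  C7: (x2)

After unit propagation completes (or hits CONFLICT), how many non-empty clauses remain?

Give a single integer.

unit clause [4] forces x4=T; simplify:
  satisfied 2 clause(s); 5 remain; assigned so far: [4]
unit clause [2] forces x2=T; simplify:
  drop -2 from [-2, -3, 1] -> [-3, 1]
  satisfied 2 clause(s); 3 remain; assigned so far: [2, 4]

Answer: 3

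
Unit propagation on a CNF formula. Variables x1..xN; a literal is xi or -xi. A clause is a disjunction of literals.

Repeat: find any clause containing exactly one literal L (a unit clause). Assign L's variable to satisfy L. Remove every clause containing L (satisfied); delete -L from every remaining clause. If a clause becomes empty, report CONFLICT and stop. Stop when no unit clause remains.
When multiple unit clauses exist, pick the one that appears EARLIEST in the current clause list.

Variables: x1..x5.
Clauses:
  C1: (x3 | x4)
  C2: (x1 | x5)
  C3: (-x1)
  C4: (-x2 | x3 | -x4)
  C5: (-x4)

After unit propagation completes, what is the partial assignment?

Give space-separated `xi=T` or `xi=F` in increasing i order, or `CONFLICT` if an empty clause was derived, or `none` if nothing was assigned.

Answer: x1=F x3=T x4=F x5=T

Derivation:
unit clause [-1] forces x1=F; simplify:
  drop 1 from [1, 5] -> [5]
  satisfied 1 clause(s); 4 remain; assigned so far: [1]
unit clause [5] forces x5=T; simplify:
  satisfied 1 clause(s); 3 remain; assigned so far: [1, 5]
unit clause [-4] forces x4=F; simplify:
  drop 4 from [3, 4] -> [3]
  satisfied 2 clause(s); 1 remain; assigned so far: [1, 4, 5]
unit clause [3] forces x3=T; simplify:
  satisfied 1 clause(s); 0 remain; assigned so far: [1, 3, 4, 5]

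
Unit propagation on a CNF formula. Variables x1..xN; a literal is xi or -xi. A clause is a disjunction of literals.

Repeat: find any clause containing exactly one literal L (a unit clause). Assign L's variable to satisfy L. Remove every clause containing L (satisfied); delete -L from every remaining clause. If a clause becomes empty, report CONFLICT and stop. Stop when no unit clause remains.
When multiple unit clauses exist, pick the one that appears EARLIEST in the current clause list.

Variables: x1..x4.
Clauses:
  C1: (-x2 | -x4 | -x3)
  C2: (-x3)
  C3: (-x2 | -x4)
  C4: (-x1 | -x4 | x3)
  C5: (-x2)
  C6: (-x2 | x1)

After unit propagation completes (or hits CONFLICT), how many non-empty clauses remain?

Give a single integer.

Answer: 1

Derivation:
unit clause [-3] forces x3=F; simplify:
  drop 3 from [-1, -4, 3] -> [-1, -4]
  satisfied 2 clause(s); 4 remain; assigned so far: [3]
unit clause [-2] forces x2=F; simplify:
  satisfied 3 clause(s); 1 remain; assigned so far: [2, 3]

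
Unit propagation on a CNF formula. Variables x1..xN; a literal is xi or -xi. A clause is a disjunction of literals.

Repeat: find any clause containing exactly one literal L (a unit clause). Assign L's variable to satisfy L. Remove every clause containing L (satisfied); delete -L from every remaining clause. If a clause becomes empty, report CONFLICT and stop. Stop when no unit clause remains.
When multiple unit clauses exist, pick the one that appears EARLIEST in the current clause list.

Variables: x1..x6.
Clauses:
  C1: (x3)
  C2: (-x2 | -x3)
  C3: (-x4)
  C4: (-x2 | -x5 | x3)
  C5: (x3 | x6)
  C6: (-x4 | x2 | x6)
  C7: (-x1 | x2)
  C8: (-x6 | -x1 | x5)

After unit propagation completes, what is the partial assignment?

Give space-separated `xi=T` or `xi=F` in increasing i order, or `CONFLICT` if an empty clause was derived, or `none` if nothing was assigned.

unit clause [3] forces x3=T; simplify:
  drop -3 from [-2, -3] -> [-2]
  satisfied 3 clause(s); 5 remain; assigned so far: [3]
unit clause [-2] forces x2=F; simplify:
  drop 2 from [-4, 2, 6] -> [-4, 6]
  drop 2 from [-1, 2] -> [-1]
  satisfied 1 clause(s); 4 remain; assigned so far: [2, 3]
unit clause [-4] forces x4=F; simplify:
  satisfied 2 clause(s); 2 remain; assigned so far: [2, 3, 4]
unit clause [-1] forces x1=F; simplify:
  satisfied 2 clause(s); 0 remain; assigned so far: [1, 2, 3, 4]

Answer: x1=F x2=F x3=T x4=F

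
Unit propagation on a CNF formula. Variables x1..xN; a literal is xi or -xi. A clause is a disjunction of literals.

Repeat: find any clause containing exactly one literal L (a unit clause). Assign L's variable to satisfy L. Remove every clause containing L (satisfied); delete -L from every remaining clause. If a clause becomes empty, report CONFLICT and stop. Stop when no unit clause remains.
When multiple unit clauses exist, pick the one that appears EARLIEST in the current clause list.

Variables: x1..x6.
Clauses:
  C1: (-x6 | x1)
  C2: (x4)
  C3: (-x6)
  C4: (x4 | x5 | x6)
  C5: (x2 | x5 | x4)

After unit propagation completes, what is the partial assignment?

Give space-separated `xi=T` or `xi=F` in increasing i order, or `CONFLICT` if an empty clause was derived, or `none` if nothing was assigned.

Answer: x4=T x6=F

Derivation:
unit clause [4] forces x4=T; simplify:
  satisfied 3 clause(s); 2 remain; assigned so far: [4]
unit clause [-6] forces x6=F; simplify:
  satisfied 2 clause(s); 0 remain; assigned so far: [4, 6]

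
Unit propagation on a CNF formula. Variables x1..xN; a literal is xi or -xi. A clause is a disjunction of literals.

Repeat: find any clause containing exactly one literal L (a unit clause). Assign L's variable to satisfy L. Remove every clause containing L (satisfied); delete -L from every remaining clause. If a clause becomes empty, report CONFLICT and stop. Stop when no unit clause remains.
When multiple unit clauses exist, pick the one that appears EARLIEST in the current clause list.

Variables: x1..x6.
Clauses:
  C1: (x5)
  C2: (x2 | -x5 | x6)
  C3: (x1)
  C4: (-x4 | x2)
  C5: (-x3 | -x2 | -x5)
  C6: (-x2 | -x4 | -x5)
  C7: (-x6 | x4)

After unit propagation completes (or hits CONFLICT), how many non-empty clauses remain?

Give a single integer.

unit clause [5] forces x5=T; simplify:
  drop -5 from [2, -5, 6] -> [2, 6]
  drop -5 from [-3, -2, -5] -> [-3, -2]
  drop -5 from [-2, -4, -5] -> [-2, -4]
  satisfied 1 clause(s); 6 remain; assigned so far: [5]
unit clause [1] forces x1=T; simplify:
  satisfied 1 clause(s); 5 remain; assigned so far: [1, 5]

Answer: 5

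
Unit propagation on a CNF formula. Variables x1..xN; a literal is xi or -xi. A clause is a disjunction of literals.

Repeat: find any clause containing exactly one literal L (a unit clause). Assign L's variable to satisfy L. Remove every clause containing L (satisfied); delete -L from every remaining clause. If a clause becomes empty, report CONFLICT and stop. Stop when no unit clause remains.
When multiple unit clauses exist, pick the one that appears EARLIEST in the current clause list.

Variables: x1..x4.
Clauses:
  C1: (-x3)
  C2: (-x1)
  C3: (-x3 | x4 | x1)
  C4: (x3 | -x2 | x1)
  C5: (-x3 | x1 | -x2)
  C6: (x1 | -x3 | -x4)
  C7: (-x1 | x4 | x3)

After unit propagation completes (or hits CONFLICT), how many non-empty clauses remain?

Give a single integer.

Answer: 0

Derivation:
unit clause [-3] forces x3=F; simplify:
  drop 3 from [3, -2, 1] -> [-2, 1]
  drop 3 from [-1, 4, 3] -> [-1, 4]
  satisfied 4 clause(s); 3 remain; assigned so far: [3]
unit clause [-1] forces x1=F; simplify:
  drop 1 from [-2, 1] -> [-2]
  satisfied 2 clause(s); 1 remain; assigned so far: [1, 3]
unit clause [-2] forces x2=F; simplify:
  satisfied 1 clause(s); 0 remain; assigned so far: [1, 2, 3]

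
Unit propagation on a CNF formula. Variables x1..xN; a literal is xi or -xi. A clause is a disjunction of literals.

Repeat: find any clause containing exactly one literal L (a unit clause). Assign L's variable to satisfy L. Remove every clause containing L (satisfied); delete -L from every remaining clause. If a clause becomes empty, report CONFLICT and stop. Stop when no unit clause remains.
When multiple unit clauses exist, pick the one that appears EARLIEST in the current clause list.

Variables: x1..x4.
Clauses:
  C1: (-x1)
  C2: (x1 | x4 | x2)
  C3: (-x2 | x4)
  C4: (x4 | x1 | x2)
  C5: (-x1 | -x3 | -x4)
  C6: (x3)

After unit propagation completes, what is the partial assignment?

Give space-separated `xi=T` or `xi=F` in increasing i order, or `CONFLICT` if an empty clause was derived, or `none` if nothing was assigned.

unit clause [-1] forces x1=F; simplify:
  drop 1 from [1, 4, 2] -> [4, 2]
  drop 1 from [4, 1, 2] -> [4, 2]
  satisfied 2 clause(s); 4 remain; assigned so far: [1]
unit clause [3] forces x3=T; simplify:
  satisfied 1 clause(s); 3 remain; assigned so far: [1, 3]

Answer: x1=F x3=T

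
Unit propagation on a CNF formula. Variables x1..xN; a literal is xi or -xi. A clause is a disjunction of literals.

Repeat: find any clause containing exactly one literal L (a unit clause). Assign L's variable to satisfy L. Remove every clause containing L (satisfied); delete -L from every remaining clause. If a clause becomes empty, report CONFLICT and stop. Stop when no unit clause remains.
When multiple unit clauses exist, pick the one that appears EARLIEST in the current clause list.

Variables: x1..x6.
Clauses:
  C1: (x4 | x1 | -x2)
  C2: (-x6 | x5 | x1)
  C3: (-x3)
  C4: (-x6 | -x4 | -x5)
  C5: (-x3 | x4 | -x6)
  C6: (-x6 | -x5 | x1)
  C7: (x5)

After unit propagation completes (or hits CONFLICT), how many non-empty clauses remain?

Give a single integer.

Answer: 3

Derivation:
unit clause [-3] forces x3=F; simplify:
  satisfied 2 clause(s); 5 remain; assigned so far: [3]
unit clause [5] forces x5=T; simplify:
  drop -5 from [-6, -4, -5] -> [-6, -4]
  drop -5 from [-6, -5, 1] -> [-6, 1]
  satisfied 2 clause(s); 3 remain; assigned so far: [3, 5]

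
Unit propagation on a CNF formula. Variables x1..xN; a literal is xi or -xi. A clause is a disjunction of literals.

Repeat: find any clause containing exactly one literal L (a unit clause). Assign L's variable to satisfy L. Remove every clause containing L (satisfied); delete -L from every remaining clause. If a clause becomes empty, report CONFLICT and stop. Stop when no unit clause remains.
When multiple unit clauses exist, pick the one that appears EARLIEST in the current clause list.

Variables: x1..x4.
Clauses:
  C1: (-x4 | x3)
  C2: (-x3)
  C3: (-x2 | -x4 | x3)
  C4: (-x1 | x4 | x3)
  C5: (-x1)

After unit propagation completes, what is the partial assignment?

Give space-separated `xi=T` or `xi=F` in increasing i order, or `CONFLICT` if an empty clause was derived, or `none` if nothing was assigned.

Answer: x1=F x3=F x4=F

Derivation:
unit clause [-3] forces x3=F; simplify:
  drop 3 from [-4, 3] -> [-4]
  drop 3 from [-2, -4, 3] -> [-2, -4]
  drop 3 from [-1, 4, 3] -> [-1, 4]
  satisfied 1 clause(s); 4 remain; assigned so far: [3]
unit clause [-4] forces x4=F; simplify:
  drop 4 from [-1, 4] -> [-1]
  satisfied 2 clause(s); 2 remain; assigned so far: [3, 4]
unit clause [-1] forces x1=F; simplify:
  satisfied 2 clause(s); 0 remain; assigned so far: [1, 3, 4]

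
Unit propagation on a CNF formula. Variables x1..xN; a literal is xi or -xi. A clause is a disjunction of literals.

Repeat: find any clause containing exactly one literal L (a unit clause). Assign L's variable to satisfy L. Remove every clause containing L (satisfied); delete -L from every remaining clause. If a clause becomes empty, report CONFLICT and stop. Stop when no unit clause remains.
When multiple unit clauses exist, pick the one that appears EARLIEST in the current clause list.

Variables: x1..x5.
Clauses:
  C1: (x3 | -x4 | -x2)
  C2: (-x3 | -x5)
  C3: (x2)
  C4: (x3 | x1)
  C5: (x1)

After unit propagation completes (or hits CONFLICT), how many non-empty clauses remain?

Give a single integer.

unit clause [2] forces x2=T; simplify:
  drop -2 from [3, -4, -2] -> [3, -4]
  satisfied 1 clause(s); 4 remain; assigned so far: [2]
unit clause [1] forces x1=T; simplify:
  satisfied 2 clause(s); 2 remain; assigned so far: [1, 2]

Answer: 2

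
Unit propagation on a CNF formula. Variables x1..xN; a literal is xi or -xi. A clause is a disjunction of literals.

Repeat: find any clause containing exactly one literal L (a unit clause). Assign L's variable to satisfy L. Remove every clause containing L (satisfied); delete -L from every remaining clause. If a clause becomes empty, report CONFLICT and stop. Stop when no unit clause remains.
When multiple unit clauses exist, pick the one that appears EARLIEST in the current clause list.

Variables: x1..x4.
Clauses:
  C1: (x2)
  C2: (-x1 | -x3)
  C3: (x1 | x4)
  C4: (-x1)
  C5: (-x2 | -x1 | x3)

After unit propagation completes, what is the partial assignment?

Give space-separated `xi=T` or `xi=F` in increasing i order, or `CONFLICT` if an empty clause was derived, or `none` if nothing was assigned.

unit clause [2] forces x2=T; simplify:
  drop -2 from [-2, -1, 3] -> [-1, 3]
  satisfied 1 clause(s); 4 remain; assigned so far: [2]
unit clause [-1] forces x1=F; simplify:
  drop 1 from [1, 4] -> [4]
  satisfied 3 clause(s); 1 remain; assigned so far: [1, 2]
unit clause [4] forces x4=T; simplify:
  satisfied 1 clause(s); 0 remain; assigned so far: [1, 2, 4]

Answer: x1=F x2=T x4=T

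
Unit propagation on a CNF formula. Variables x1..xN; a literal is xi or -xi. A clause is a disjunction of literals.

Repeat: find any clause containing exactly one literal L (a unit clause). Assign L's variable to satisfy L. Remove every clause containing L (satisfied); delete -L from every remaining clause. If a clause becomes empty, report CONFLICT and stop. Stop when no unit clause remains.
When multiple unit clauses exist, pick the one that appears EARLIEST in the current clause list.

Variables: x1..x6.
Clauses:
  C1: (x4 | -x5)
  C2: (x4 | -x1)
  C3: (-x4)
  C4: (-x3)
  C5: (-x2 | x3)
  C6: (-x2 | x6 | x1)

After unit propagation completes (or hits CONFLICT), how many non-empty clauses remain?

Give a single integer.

Answer: 0

Derivation:
unit clause [-4] forces x4=F; simplify:
  drop 4 from [4, -5] -> [-5]
  drop 4 from [4, -1] -> [-1]
  satisfied 1 clause(s); 5 remain; assigned so far: [4]
unit clause [-5] forces x5=F; simplify:
  satisfied 1 clause(s); 4 remain; assigned so far: [4, 5]
unit clause [-1] forces x1=F; simplify:
  drop 1 from [-2, 6, 1] -> [-2, 6]
  satisfied 1 clause(s); 3 remain; assigned so far: [1, 4, 5]
unit clause [-3] forces x3=F; simplify:
  drop 3 from [-2, 3] -> [-2]
  satisfied 1 clause(s); 2 remain; assigned so far: [1, 3, 4, 5]
unit clause [-2] forces x2=F; simplify:
  satisfied 2 clause(s); 0 remain; assigned so far: [1, 2, 3, 4, 5]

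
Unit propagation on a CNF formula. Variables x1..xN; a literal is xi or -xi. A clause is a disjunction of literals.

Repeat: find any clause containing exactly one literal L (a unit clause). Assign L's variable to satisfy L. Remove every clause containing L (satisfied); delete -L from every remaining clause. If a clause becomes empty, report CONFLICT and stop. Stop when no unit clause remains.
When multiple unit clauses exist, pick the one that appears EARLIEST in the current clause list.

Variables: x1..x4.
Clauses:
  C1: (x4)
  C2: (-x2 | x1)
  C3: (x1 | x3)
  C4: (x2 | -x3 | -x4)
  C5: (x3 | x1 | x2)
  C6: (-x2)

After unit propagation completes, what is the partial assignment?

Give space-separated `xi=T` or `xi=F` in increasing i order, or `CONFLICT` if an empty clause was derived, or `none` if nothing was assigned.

unit clause [4] forces x4=T; simplify:
  drop -4 from [2, -3, -4] -> [2, -3]
  satisfied 1 clause(s); 5 remain; assigned so far: [4]
unit clause [-2] forces x2=F; simplify:
  drop 2 from [2, -3] -> [-3]
  drop 2 from [3, 1, 2] -> [3, 1]
  satisfied 2 clause(s); 3 remain; assigned so far: [2, 4]
unit clause [-3] forces x3=F; simplify:
  drop 3 from [1, 3] -> [1]
  drop 3 from [3, 1] -> [1]
  satisfied 1 clause(s); 2 remain; assigned so far: [2, 3, 4]
unit clause [1] forces x1=T; simplify:
  satisfied 2 clause(s); 0 remain; assigned so far: [1, 2, 3, 4]

Answer: x1=T x2=F x3=F x4=T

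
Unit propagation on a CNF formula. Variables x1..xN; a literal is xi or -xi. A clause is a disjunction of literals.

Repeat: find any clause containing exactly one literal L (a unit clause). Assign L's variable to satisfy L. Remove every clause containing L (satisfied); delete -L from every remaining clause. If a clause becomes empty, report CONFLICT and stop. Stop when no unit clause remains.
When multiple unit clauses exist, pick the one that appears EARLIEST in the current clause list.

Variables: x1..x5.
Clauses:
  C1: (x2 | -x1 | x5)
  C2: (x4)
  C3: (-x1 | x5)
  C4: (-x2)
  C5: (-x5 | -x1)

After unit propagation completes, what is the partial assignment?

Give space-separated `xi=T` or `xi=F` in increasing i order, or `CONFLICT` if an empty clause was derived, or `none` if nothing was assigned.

unit clause [4] forces x4=T; simplify:
  satisfied 1 clause(s); 4 remain; assigned so far: [4]
unit clause [-2] forces x2=F; simplify:
  drop 2 from [2, -1, 5] -> [-1, 5]
  satisfied 1 clause(s); 3 remain; assigned so far: [2, 4]

Answer: x2=F x4=T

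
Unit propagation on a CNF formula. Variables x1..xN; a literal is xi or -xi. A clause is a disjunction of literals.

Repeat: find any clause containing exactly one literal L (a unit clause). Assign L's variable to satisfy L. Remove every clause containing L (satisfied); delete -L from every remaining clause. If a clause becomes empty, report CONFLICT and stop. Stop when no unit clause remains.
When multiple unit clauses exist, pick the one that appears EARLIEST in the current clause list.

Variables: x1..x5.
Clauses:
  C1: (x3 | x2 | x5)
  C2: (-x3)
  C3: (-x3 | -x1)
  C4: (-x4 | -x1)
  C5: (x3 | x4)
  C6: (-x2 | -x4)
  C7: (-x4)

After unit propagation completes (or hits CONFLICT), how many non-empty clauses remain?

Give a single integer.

Answer: 3

Derivation:
unit clause [-3] forces x3=F; simplify:
  drop 3 from [3, 2, 5] -> [2, 5]
  drop 3 from [3, 4] -> [4]
  satisfied 2 clause(s); 5 remain; assigned so far: [3]
unit clause [4] forces x4=T; simplify:
  drop -4 from [-4, -1] -> [-1]
  drop -4 from [-2, -4] -> [-2]
  drop -4 from [-4] -> [] (empty!)
  satisfied 1 clause(s); 4 remain; assigned so far: [3, 4]
CONFLICT (empty clause)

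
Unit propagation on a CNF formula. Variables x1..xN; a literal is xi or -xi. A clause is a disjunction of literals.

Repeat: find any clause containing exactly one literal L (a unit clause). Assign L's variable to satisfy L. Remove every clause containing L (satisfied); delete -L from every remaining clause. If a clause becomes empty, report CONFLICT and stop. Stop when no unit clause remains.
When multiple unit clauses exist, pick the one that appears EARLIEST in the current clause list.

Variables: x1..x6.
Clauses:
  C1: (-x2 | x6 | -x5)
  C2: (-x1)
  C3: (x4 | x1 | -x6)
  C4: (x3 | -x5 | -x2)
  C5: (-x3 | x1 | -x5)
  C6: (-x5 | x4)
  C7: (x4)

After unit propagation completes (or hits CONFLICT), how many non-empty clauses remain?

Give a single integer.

unit clause [-1] forces x1=F; simplify:
  drop 1 from [4, 1, -6] -> [4, -6]
  drop 1 from [-3, 1, -5] -> [-3, -5]
  satisfied 1 clause(s); 6 remain; assigned so far: [1]
unit clause [4] forces x4=T; simplify:
  satisfied 3 clause(s); 3 remain; assigned so far: [1, 4]

Answer: 3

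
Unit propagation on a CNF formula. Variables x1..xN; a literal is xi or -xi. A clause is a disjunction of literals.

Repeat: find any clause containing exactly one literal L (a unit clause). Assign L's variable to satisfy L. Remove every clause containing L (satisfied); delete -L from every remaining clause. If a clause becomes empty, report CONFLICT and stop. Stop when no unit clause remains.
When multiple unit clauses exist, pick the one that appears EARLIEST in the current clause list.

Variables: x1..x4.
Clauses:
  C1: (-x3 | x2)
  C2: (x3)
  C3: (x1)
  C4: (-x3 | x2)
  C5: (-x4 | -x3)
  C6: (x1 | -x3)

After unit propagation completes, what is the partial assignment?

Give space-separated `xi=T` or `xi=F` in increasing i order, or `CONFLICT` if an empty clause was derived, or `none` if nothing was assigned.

Answer: x1=T x2=T x3=T x4=F

Derivation:
unit clause [3] forces x3=T; simplify:
  drop -3 from [-3, 2] -> [2]
  drop -3 from [-3, 2] -> [2]
  drop -3 from [-4, -3] -> [-4]
  drop -3 from [1, -3] -> [1]
  satisfied 1 clause(s); 5 remain; assigned so far: [3]
unit clause [2] forces x2=T; simplify:
  satisfied 2 clause(s); 3 remain; assigned so far: [2, 3]
unit clause [1] forces x1=T; simplify:
  satisfied 2 clause(s); 1 remain; assigned so far: [1, 2, 3]
unit clause [-4] forces x4=F; simplify:
  satisfied 1 clause(s); 0 remain; assigned so far: [1, 2, 3, 4]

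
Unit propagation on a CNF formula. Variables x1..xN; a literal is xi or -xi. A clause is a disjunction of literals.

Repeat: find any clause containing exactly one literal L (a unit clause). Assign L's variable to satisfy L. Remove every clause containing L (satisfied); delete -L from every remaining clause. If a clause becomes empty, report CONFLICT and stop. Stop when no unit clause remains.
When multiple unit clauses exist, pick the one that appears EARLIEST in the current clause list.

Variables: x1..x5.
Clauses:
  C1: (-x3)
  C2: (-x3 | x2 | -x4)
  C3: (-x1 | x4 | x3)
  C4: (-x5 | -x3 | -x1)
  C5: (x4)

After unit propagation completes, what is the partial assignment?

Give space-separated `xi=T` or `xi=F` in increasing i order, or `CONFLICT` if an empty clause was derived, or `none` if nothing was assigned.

unit clause [-3] forces x3=F; simplify:
  drop 3 from [-1, 4, 3] -> [-1, 4]
  satisfied 3 clause(s); 2 remain; assigned so far: [3]
unit clause [4] forces x4=T; simplify:
  satisfied 2 clause(s); 0 remain; assigned so far: [3, 4]

Answer: x3=F x4=T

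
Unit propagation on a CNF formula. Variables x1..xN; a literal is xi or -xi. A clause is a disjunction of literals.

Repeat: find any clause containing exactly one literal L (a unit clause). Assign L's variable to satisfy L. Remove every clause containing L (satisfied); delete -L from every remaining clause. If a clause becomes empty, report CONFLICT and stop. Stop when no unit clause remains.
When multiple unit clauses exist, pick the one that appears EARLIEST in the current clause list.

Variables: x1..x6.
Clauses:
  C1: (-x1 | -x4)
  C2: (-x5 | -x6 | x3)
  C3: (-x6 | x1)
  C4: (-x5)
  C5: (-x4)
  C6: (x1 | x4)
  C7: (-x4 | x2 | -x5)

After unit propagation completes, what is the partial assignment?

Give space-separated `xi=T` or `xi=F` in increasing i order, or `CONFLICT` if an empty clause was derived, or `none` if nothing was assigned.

Answer: x1=T x4=F x5=F

Derivation:
unit clause [-5] forces x5=F; simplify:
  satisfied 3 clause(s); 4 remain; assigned so far: [5]
unit clause [-4] forces x4=F; simplify:
  drop 4 from [1, 4] -> [1]
  satisfied 2 clause(s); 2 remain; assigned so far: [4, 5]
unit clause [1] forces x1=T; simplify:
  satisfied 2 clause(s); 0 remain; assigned so far: [1, 4, 5]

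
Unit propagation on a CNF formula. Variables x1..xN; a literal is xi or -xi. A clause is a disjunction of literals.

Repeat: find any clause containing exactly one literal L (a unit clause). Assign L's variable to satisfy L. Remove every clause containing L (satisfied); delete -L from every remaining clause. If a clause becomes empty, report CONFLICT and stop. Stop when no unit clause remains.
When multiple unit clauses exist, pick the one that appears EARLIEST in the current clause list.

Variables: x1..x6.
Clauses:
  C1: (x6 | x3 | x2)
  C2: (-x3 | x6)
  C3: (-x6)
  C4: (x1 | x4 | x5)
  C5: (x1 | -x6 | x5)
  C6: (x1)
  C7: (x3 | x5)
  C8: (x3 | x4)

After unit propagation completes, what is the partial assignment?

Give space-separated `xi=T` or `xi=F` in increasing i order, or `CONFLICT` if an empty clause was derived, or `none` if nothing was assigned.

Answer: x1=T x2=T x3=F x4=T x5=T x6=F

Derivation:
unit clause [-6] forces x6=F; simplify:
  drop 6 from [6, 3, 2] -> [3, 2]
  drop 6 from [-3, 6] -> [-3]
  satisfied 2 clause(s); 6 remain; assigned so far: [6]
unit clause [-3] forces x3=F; simplify:
  drop 3 from [3, 2] -> [2]
  drop 3 from [3, 5] -> [5]
  drop 3 from [3, 4] -> [4]
  satisfied 1 clause(s); 5 remain; assigned so far: [3, 6]
unit clause [2] forces x2=T; simplify:
  satisfied 1 clause(s); 4 remain; assigned so far: [2, 3, 6]
unit clause [1] forces x1=T; simplify:
  satisfied 2 clause(s); 2 remain; assigned so far: [1, 2, 3, 6]
unit clause [5] forces x5=T; simplify:
  satisfied 1 clause(s); 1 remain; assigned so far: [1, 2, 3, 5, 6]
unit clause [4] forces x4=T; simplify:
  satisfied 1 clause(s); 0 remain; assigned so far: [1, 2, 3, 4, 5, 6]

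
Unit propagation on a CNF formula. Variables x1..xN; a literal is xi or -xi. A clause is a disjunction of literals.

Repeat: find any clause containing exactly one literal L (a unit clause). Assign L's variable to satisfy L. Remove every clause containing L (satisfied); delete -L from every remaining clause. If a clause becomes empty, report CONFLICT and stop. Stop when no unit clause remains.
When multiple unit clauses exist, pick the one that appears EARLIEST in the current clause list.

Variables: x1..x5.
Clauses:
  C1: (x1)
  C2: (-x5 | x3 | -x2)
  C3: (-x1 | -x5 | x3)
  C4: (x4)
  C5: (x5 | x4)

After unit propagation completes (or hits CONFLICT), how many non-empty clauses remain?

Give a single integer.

unit clause [1] forces x1=T; simplify:
  drop -1 from [-1, -5, 3] -> [-5, 3]
  satisfied 1 clause(s); 4 remain; assigned so far: [1]
unit clause [4] forces x4=T; simplify:
  satisfied 2 clause(s); 2 remain; assigned so far: [1, 4]

Answer: 2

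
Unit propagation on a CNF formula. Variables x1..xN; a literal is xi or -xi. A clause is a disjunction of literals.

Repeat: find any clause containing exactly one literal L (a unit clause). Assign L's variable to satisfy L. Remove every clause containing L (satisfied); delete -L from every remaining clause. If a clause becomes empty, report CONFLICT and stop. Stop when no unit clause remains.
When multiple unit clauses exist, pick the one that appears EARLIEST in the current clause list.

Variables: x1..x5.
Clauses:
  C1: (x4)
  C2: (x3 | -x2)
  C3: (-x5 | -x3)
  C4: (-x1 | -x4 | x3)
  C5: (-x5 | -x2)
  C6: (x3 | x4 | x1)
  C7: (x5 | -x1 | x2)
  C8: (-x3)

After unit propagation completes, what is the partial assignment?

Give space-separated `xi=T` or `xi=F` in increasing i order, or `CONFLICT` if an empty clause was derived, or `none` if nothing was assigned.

Answer: x1=F x2=F x3=F x4=T

Derivation:
unit clause [4] forces x4=T; simplify:
  drop -4 from [-1, -4, 3] -> [-1, 3]
  satisfied 2 clause(s); 6 remain; assigned so far: [4]
unit clause [-3] forces x3=F; simplify:
  drop 3 from [3, -2] -> [-2]
  drop 3 from [-1, 3] -> [-1]
  satisfied 2 clause(s); 4 remain; assigned so far: [3, 4]
unit clause [-2] forces x2=F; simplify:
  drop 2 from [5, -1, 2] -> [5, -1]
  satisfied 2 clause(s); 2 remain; assigned so far: [2, 3, 4]
unit clause [-1] forces x1=F; simplify:
  satisfied 2 clause(s); 0 remain; assigned so far: [1, 2, 3, 4]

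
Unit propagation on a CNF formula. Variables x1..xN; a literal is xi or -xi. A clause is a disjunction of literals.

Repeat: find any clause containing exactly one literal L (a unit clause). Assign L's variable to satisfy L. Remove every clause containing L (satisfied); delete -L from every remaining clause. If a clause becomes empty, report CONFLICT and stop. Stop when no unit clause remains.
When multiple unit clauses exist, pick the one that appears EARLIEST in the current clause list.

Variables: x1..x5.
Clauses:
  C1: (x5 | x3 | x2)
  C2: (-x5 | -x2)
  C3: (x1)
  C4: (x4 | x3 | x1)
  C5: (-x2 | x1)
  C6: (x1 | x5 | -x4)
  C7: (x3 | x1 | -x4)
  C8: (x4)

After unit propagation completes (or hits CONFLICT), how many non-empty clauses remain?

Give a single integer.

unit clause [1] forces x1=T; simplify:
  satisfied 5 clause(s); 3 remain; assigned so far: [1]
unit clause [4] forces x4=T; simplify:
  satisfied 1 clause(s); 2 remain; assigned so far: [1, 4]

Answer: 2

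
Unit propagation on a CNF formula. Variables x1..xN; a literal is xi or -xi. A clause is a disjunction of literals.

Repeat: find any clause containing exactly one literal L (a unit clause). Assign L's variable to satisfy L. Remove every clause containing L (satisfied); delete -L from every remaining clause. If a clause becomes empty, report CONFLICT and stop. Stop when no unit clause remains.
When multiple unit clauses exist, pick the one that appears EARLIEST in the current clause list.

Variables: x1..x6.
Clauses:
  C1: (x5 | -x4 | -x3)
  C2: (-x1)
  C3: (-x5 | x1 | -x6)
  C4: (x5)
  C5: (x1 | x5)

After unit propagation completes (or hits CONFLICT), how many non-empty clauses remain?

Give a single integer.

Answer: 0

Derivation:
unit clause [-1] forces x1=F; simplify:
  drop 1 from [-5, 1, -6] -> [-5, -6]
  drop 1 from [1, 5] -> [5]
  satisfied 1 clause(s); 4 remain; assigned so far: [1]
unit clause [5] forces x5=T; simplify:
  drop -5 from [-5, -6] -> [-6]
  satisfied 3 clause(s); 1 remain; assigned so far: [1, 5]
unit clause [-6] forces x6=F; simplify:
  satisfied 1 clause(s); 0 remain; assigned so far: [1, 5, 6]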